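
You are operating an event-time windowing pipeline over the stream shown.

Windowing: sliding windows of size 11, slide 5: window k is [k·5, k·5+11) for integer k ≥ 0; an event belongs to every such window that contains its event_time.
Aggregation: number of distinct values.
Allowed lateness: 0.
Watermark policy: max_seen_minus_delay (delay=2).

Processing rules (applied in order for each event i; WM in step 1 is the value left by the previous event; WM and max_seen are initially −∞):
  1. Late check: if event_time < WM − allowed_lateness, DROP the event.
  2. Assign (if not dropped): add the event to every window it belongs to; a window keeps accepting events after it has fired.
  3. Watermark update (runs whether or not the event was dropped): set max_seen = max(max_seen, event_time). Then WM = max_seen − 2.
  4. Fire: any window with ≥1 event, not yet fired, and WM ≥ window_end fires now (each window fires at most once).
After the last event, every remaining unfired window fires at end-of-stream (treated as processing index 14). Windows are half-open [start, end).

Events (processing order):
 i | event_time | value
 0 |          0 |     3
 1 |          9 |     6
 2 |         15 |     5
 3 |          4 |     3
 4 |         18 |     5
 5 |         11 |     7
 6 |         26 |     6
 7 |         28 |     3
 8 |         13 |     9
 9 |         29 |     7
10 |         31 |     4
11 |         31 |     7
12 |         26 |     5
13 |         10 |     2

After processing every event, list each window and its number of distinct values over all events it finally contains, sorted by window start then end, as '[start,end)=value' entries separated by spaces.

i=0 t=0 v=3: → [0,11); WM=-2
i=1 t=9 v=6: → [5,16),[0,11); WM=7
i=2 t=15 v=5: → [15,26),[10,21),[5,16); WM=13; [0,11) fires=2
i=3 t=4 v=3: DROP (t<13-0); WM=13
i=4 t=18 v=5: → [15,26),[10,21); WM=16; [5,16) fires=2
i=5 t=11 v=7: DROP (t<16-0); WM=16
i=6 t=26 v=6: → [25,36),[20,31); WM=24; [10,21) fires=1
i=7 t=28 v=3: → [25,36),[20,31); WM=26; [15,26) fires=1
i=8 t=13 v=9: DROP (t<26-0); WM=26
i=9 t=29 v=7: → [25,36),[20,31); WM=27
i=10 t=31 v=4: → [30,41),[25,36); WM=29
i=11 t=31 v=7: → [30,41),[25,36); WM=29
i=12 t=26 v=5: DROP (t<29-0); WM=29
i=13 t=10 v=2: DROP (t<29-0); WM=29

[0,11)=2 [5,16)=2 [10,21)=1 [15,26)=1 [20,31)=3 [25,36)=4 [30,41)=2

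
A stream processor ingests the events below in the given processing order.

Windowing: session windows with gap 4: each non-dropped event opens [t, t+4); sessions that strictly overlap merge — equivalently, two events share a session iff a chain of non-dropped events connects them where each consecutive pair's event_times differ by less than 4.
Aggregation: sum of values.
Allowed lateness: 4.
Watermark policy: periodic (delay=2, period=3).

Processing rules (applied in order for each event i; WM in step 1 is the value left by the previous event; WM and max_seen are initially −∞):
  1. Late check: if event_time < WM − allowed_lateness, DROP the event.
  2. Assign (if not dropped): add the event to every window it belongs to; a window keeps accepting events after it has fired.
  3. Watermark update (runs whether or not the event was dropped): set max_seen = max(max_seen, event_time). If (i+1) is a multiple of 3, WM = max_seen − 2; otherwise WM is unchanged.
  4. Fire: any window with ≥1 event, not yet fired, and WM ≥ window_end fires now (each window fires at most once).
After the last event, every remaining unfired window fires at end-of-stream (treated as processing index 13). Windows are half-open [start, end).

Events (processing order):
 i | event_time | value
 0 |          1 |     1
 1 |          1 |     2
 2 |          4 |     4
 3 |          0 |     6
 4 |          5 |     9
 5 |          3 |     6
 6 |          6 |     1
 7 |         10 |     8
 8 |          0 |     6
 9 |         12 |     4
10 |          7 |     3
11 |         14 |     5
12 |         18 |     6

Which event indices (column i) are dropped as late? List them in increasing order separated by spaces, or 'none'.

none

i=0 t=1 v=1: → [1,5); WM=−∞
i=1 t=1 v=2: → [1,5); WM=−∞
i=2 t=4 v=4: → [1,8); WM=2
i=3 t=0 v=6: → [0,8); WM=2
i=4 t=5 v=9: → [0,9); WM=2
i=5 t=3 v=6: → [0,9); WM=3
i=6 t=6 v=1: → [0,10); WM=3
i=7 t=10 v=8: → [10,14); WM=3
i=8 t=0 v=6: → [0,10); WM=8
i=9 t=12 v=4: → [10,16); WM=8
i=10 t=7 v=3: → [0,16); WM=8
i=11 t=14 v=5: → [0,18); WM=12
i=12 t=18 v=6: → [18,22); WM=12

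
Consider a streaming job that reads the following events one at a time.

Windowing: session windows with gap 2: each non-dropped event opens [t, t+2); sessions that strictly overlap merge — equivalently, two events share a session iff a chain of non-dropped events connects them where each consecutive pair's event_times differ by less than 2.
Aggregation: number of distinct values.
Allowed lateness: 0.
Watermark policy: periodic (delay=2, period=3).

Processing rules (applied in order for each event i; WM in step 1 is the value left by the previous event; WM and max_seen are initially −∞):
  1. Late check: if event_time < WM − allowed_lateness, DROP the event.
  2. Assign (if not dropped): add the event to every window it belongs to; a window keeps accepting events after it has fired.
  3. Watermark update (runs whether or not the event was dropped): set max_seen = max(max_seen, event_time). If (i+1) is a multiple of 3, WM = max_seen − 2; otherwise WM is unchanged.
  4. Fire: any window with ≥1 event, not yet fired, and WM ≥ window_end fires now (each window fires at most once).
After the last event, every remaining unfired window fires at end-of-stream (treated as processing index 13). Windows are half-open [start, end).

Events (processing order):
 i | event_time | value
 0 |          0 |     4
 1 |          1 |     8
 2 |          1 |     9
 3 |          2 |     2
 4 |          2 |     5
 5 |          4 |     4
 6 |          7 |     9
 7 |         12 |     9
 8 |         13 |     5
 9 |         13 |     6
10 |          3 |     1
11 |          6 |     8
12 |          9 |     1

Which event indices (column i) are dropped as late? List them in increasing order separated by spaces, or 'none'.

i=0 t=0 v=4: → [0,2); WM=−∞
i=1 t=1 v=8: → [0,3); WM=−∞
i=2 t=1 v=9: → [0,3); WM=-1
i=3 t=2 v=2: → [0,4); WM=-1
i=4 t=2 v=5: → [0,4); WM=-1
i=5 t=4 v=4: → [4,6); WM=2
i=6 t=7 v=9: → [7,9); WM=2
i=7 t=12 v=9: → [12,14); WM=2
i=8 t=13 v=5: → [12,15); WM=11
i=9 t=13 v=6: → [12,15); WM=11
i=10 t=3 v=1: DROP (t<11-0); WM=11
i=11 t=6 v=8: DROP (t<11-0); WM=11
i=12 t=9 v=1: DROP (t<11-0); WM=11

10 11 12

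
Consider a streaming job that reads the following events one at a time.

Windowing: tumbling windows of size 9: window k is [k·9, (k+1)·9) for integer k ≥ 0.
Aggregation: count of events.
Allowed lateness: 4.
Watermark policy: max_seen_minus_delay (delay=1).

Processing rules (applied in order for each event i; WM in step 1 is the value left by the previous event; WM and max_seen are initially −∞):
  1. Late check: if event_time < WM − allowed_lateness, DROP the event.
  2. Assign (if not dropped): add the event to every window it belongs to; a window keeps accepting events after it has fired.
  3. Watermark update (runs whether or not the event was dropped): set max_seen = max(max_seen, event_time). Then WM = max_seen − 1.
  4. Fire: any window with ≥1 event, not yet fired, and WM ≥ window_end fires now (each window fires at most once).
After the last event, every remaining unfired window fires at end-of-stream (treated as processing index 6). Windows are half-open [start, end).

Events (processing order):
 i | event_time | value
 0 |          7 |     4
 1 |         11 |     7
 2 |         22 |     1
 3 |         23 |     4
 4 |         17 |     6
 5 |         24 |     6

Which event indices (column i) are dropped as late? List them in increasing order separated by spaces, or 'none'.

4

i=0 t=7 v=4: → [0,9); WM=6
i=1 t=11 v=7: → [9,18); WM=10; [0,9) fires=1
i=2 t=22 v=1: → [18,27); WM=21; [9,18) fires=1
i=3 t=23 v=4: → [18,27); WM=22
i=4 t=17 v=6: DROP (t<22-4); WM=22
i=5 t=24 v=6: → [18,27); WM=23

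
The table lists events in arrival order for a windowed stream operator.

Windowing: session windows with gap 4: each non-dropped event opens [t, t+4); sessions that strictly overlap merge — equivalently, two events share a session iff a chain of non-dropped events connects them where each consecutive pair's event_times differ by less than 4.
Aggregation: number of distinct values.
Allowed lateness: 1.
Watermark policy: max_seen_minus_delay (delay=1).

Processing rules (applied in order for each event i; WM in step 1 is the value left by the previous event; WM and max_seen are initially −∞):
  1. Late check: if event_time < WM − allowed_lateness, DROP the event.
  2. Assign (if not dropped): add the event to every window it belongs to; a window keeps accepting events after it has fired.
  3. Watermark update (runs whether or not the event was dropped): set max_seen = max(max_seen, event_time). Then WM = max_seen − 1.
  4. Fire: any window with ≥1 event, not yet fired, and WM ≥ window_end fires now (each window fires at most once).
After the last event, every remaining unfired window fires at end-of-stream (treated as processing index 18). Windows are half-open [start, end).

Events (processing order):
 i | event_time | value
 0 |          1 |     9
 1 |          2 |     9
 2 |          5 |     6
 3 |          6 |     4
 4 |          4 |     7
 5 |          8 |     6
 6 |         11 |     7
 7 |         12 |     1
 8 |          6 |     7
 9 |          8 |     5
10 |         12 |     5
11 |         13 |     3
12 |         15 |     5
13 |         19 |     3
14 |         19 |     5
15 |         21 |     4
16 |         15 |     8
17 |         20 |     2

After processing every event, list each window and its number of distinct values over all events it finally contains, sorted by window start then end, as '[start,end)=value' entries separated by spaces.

[1,19)=7 [19,25)=4

i=0 t=1 v=9: → [1,5); WM=0
i=1 t=2 v=9: → [1,6); WM=1
i=2 t=5 v=6: → [1,9); WM=4
i=3 t=6 v=4: → [1,10); WM=5
i=4 t=4 v=7: → [1,10); WM=5
i=5 t=8 v=6: → [1,12); WM=7
i=6 t=11 v=7: → [1,15); WM=10
i=7 t=12 v=1: → [1,16); WM=11
i=8 t=6 v=7: DROP (t<11-1); WM=11
i=9 t=8 v=5: DROP (t<11-1); WM=11
i=10 t=12 v=5: → [1,16); WM=11
i=11 t=13 v=3: → [1,17); WM=12
i=12 t=15 v=5: → [1,19); WM=14
i=13 t=19 v=3: → [19,23); WM=18
i=14 t=19 v=5: → [19,23); WM=18
i=15 t=21 v=4: → [19,25); WM=20
i=16 t=15 v=8: DROP (t<20-1); WM=20
i=17 t=20 v=2: → [19,25); WM=20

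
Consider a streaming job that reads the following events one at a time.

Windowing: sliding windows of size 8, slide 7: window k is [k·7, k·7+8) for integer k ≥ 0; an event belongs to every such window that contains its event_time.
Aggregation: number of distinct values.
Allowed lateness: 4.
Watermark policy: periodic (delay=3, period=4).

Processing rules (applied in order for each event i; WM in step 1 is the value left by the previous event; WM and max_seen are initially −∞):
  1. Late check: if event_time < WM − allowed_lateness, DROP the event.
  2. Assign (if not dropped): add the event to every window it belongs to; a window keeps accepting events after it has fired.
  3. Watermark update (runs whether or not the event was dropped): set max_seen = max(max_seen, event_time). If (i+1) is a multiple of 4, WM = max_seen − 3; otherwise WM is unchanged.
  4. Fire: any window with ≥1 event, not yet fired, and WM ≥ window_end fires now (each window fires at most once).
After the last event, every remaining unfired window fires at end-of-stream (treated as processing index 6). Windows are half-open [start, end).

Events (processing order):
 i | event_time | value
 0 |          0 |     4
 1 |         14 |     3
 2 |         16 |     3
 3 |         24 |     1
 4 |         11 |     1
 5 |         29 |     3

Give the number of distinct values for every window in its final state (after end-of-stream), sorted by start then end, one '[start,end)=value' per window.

[0,8)=1 [7,15)=1 [14,22)=1 [21,29)=1 [28,36)=1

i=0 t=0 v=4: → [0,8); WM=−∞
i=1 t=14 v=3: → [14,22),[7,15); WM=−∞
i=2 t=16 v=3: → [14,22); WM=−∞
i=3 t=24 v=1: → [21,29); WM=21; [0,8) fires=1 [7,15) fires=1
i=4 t=11 v=1: DROP (t<21-4); WM=21
i=5 t=29 v=3: → [28,36); WM=21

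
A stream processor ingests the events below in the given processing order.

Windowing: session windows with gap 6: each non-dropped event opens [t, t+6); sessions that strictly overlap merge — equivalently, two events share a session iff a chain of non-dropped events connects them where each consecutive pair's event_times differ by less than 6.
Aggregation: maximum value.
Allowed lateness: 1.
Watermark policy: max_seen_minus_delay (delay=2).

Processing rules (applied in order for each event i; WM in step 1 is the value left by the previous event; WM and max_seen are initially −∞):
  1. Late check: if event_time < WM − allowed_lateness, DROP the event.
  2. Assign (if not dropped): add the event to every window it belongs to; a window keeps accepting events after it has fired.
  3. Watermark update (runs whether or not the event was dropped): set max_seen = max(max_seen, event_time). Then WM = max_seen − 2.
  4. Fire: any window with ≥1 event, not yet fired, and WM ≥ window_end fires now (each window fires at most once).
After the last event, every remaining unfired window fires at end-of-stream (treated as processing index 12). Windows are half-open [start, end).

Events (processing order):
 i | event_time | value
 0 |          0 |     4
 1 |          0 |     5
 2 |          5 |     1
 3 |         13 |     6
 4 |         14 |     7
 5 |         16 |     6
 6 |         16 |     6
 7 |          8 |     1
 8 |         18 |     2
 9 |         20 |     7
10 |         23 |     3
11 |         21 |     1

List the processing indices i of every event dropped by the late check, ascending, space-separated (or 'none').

7

i=0 t=0 v=4: → [0,6); WM=-2
i=1 t=0 v=5: → [0,6); WM=-2
i=2 t=5 v=1: → [0,11); WM=3
i=3 t=13 v=6: → [13,19); WM=11
i=4 t=14 v=7: → [13,20); WM=12
i=5 t=16 v=6: → [13,22); WM=14
i=6 t=16 v=6: → [13,22); WM=14
i=7 t=8 v=1: DROP (t<14-1); WM=14
i=8 t=18 v=2: → [13,24); WM=16
i=9 t=20 v=7: → [13,26); WM=18
i=10 t=23 v=3: → [13,29); WM=21
i=11 t=21 v=1: → [13,29); WM=21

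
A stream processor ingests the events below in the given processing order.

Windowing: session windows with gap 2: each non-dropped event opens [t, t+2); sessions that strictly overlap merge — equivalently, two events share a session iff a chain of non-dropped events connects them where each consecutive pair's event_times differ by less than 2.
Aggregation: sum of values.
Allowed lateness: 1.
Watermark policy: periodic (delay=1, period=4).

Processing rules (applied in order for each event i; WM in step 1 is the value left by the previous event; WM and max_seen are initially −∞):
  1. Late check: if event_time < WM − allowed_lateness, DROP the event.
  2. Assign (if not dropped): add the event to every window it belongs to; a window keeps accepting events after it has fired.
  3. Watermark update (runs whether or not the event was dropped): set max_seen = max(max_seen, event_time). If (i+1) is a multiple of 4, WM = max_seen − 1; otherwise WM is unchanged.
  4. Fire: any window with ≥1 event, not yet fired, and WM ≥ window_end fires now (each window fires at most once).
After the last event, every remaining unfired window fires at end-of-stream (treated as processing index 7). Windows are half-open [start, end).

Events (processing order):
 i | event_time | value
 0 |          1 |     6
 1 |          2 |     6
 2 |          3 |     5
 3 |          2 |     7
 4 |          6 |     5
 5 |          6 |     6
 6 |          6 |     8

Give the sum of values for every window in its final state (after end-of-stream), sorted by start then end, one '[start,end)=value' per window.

i=0 t=1 v=6: → [1,3); WM=−∞
i=1 t=2 v=6: → [1,4); WM=−∞
i=2 t=3 v=5: → [1,5); WM=−∞
i=3 t=2 v=7: → [1,5); WM=2
i=4 t=6 v=5: → [6,8); WM=2
i=5 t=6 v=6: → [6,8); WM=2
i=6 t=6 v=8: → [6,8); WM=2

[1,5)=24 [6,8)=19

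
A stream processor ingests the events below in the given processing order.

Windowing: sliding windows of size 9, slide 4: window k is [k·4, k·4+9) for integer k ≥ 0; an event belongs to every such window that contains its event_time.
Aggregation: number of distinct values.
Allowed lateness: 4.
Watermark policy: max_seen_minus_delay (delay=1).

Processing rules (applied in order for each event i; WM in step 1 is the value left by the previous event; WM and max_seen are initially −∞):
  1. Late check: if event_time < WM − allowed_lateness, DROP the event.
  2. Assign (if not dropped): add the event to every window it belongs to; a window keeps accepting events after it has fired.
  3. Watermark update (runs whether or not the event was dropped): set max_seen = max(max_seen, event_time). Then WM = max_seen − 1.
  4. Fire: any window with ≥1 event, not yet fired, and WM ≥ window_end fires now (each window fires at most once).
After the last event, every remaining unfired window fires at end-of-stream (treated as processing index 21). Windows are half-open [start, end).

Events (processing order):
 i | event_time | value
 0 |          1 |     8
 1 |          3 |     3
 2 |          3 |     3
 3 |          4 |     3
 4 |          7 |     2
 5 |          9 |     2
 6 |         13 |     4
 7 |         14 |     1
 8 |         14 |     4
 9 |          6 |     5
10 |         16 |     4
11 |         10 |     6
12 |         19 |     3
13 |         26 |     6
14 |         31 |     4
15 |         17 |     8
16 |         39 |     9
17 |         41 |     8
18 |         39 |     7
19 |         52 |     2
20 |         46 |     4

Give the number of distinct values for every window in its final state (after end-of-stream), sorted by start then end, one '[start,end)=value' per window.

i=0 t=1 v=8: → [0,9); WM=0
i=1 t=3 v=3: → [0,9); WM=2
i=2 t=3 v=3: → [0,9); WM=2
i=3 t=4 v=3: → [4,13),[0,9); WM=3
i=4 t=7 v=2: → [4,13),[0,9); WM=6
i=5 t=9 v=2: → [8,17),[4,13); WM=8
i=6 t=13 v=4: → [12,21),[8,17); WM=12; [0,9) fires=3
i=7 t=14 v=1: → [12,21),[8,17); WM=13; [4,13) fires=2
i=8 t=14 v=4: → [12,21),[8,17); WM=13
i=9 t=6 v=5: DROP (t<13-4); WM=13
i=10 t=16 v=4: → [16,25),[12,21),[8,17); WM=15
i=11 t=10 v=6: DROP (t<15-4); WM=15
i=12 t=19 v=3: → [16,25),[12,21); WM=18; [8,17) fires=3
i=13 t=26 v=6: → [24,33),[20,29); WM=25; [12,21) fires=3 [16,25) fires=2
i=14 t=31 v=4: → [28,37),[24,33); WM=30; [20,29) fires=1
i=15 t=17 v=8: DROP (t<30-4); WM=30
i=16 t=39 v=9: → [36,45),[32,41); WM=38; [24,33) fires=2 [28,37) fires=1
i=17 t=41 v=8: → [40,49),[36,45); WM=40
i=18 t=39 v=7: → [36,45),[32,41); WM=40
i=19 t=52 v=2: → [52,61),[48,57),[44,53); WM=51; [32,41) fires=2 [36,45) fires=3 [40,49) fires=1
i=20 t=46 v=4: DROP (t<51-4); WM=51

[0,9)=3 [4,13)=2 [8,17)=3 [12,21)=3 [16,25)=2 [20,29)=1 [24,33)=2 [28,37)=1 [32,41)=2 [36,45)=3 [40,49)=1 [44,53)=1 [48,57)=1 [52,61)=1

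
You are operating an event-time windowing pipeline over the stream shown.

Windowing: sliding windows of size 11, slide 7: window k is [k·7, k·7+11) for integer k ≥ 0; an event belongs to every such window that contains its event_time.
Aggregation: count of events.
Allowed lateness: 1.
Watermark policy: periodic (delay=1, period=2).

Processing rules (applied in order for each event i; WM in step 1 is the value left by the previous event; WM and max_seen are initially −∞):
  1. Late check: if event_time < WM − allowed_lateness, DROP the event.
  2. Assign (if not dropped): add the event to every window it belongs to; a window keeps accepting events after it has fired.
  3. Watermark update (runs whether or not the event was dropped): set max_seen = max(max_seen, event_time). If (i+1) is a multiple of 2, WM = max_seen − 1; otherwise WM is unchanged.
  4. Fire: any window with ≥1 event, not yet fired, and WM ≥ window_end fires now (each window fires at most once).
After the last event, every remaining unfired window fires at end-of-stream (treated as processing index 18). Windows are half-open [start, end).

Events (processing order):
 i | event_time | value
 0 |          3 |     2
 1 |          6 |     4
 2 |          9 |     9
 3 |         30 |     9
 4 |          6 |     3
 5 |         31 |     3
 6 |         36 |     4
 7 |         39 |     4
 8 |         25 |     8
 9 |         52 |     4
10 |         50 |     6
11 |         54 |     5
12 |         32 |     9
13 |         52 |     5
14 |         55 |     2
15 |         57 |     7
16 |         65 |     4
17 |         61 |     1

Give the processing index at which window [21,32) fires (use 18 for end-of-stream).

i=0 t=3 v=2: → [0,11); WM=−∞
i=1 t=6 v=4: → [0,11); WM=5
i=2 t=9 v=9: → [7,18),[0,11); WM=5
i=3 t=30 v=9: → [28,39),[21,32); WM=29; [0,11) fires=3 [7,18) fires=1
i=4 t=6 v=3: DROP (t<29-1); WM=29
i=5 t=31 v=3: → [28,39),[21,32); WM=30
i=6 t=36 v=4: → [35,46),[28,39); WM=30
i=7 t=39 v=4: → [35,46); WM=38; [21,32) fires=2
i=8 t=25 v=8: DROP (t<38-1); WM=38
i=9 t=52 v=4: → [49,60),[42,53); WM=51; [28,39) fires=3 [35,46) fires=2
i=10 t=50 v=6: → [49,60),[42,53); WM=51
i=11 t=54 v=5: → [49,60); WM=53; [42,53) fires=2
i=12 t=32 v=9: DROP (t<53-1); WM=53
i=13 t=52 v=5: → [49,60),[42,53); WM=53
i=14 t=55 v=2: → [49,60); WM=53
i=15 t=57 v=7: → [56,67),[49,60); WM=56
i=16 t=65 v=4: → [63,74),[56,67); WM=56
i=17 t=61 v=1: → [56,67); WM=64; [49,60) fires=6

7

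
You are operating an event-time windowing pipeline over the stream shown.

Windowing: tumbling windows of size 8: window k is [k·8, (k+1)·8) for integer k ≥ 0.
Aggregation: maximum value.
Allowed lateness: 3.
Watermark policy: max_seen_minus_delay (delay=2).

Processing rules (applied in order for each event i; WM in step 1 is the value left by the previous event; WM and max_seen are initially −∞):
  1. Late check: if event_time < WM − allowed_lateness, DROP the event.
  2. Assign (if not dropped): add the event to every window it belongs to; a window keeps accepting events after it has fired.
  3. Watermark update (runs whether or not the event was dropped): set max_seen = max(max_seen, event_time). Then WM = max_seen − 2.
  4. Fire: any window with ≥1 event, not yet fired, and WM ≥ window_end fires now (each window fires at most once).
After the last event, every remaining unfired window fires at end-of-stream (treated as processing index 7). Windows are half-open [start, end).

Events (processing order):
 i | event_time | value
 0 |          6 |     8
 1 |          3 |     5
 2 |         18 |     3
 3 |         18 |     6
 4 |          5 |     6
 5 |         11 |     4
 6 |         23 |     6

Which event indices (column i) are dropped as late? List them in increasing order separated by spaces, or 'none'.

4 5

i=0 t=6 v=8: → [0,8); WM=4
i=1 t=3 v=5: → [0,8); WM=4
i=2 t=18 v=3: → [16,24); WM=16; [0,8) fires=8
i=3 t=18 v=6: → [16,24); WM=16
i=4 t=5 v=6: DROP (t<16-3); WM=16
i=5 t=11 v=4: DROP (t<16-3); WM=16
i=6 t=23 v=6: → [16,24); WM=21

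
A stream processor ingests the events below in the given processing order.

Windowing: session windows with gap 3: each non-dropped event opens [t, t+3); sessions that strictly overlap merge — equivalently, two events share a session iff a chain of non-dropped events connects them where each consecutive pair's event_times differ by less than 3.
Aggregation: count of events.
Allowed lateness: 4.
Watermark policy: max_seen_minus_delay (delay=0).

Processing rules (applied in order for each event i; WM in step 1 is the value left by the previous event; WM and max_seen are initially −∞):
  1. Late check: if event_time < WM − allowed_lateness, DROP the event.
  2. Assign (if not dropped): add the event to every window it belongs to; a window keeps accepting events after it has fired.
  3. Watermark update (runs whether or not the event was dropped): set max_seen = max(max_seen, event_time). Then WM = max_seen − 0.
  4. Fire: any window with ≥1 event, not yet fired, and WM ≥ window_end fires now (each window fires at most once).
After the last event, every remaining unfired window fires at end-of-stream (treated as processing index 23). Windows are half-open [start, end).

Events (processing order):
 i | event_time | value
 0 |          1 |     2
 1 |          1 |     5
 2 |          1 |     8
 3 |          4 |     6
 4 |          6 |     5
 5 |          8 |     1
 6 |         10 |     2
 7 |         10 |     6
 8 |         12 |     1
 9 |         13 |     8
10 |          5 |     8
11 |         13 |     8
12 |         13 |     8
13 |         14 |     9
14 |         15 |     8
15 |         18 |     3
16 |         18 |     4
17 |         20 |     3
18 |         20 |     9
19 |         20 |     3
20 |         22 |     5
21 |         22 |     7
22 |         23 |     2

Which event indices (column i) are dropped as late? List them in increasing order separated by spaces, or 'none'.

i=0 t=1 v=2: → [1,4); WM=1
i=1 t=1 v=5: → [1,4); WM=1
i=2 t=1 v=8: → [1,4); WM=1
i=3 t=4 v=6: → [4,7); WM=4
i=4 t=6 v=5: → [4,9); WM=6
i=5 t=8 v=1: → [4,11); WM=8
i=6 t=10 v=2: → [4,13); WM=10
i=7 t=10 v=6: → [4,13); WM=10
i=8 t=12 v=1: → [4,15); WM=12
i=9 t=13 v=8: → [4,16); WM=13
i=10 t=5 v=8: DROP (t<13-4); WM=13
i=11 t=13 v=8: → [4,16); WM=13
i=12 t=13 v=8: → [4,16); WM=13
i=13 t=14 v=9: → [4,17); WM=14
i=14 t=15 v=8: → [4,18); WM=15
i=15 t=18 v=3: → [18,21); WM=18
i=16 t=18 v=4: → [18,21); WM=18
i=17 t=20 v=3: → [18,23); WM=20
i=18 t=20 v=9: → [18,23); WM=20
i=19 t=20 v=3: → [18,23); WM=20
i=20 t=22 v=5: → [18,25); WM=22
i=21 t=22 v=7: → [18,25); WM=22
i=22 t=23 v=2: → [18,26); WM=23

10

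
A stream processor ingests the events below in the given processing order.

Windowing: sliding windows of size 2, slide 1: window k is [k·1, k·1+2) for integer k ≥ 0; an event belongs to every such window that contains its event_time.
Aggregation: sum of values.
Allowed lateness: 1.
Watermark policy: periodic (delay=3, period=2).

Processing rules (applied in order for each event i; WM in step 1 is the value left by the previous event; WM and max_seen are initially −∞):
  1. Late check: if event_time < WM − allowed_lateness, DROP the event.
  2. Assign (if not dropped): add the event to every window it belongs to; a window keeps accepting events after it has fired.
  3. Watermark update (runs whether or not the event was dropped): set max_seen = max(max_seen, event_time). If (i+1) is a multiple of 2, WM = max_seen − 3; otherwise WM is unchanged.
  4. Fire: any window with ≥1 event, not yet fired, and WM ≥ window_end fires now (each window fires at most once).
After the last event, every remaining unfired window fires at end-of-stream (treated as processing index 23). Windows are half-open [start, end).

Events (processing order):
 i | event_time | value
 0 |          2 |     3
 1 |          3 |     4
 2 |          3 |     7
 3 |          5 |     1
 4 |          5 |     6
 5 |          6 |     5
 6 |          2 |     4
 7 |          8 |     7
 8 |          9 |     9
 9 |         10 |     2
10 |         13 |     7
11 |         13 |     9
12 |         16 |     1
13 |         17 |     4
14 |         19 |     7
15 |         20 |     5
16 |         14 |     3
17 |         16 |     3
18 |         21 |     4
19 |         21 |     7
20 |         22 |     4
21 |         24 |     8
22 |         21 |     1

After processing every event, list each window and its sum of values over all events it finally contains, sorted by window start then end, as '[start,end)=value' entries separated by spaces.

[1,3)=7 [2,4)=18 [3,5)=11 [4,6)=7 [5,7)=12 [6,8)=5 [7,9)=7 [8,10)=16 [9,11)=11 [10,12)=2 [12,14)=16 [13,15)=16 [15,17)=4 [16,18)=8 [17,19)=4 [18,20)=7 [19,21)=12 [20,22)=17 [21,23)=16 [22,24)=4 [23,25)=8 [24,26)=8

i=0 t=2 v=3: → [2,4),[1,3); WM=−∞
i=1 t=3 v=4: → [3,5),[2,4); WM=0
i=2 t=3 v=7: → [3,5),[2,4); WM=0
i=3 t=5 v=1: → [5,7),[4,6); WM=2
i=4 t=5 v=6: → [5,7),[4,6); WM=2
i=5 t=6 v=5: → [6,8),[5,7); WM=3; [1,3) fires=3
i=6 t=2 v=4: → [2,4),[1,3); WM=3
i=7 t=8 v=7: → [8,10),[7,9); WM=5; [2,4) fires=18 [3,5) fires=11
i=8 t=9 v=9: → [9,11),[8,10); WM=5
i=9 t=10 v=2: → [10,12),[9,11); WM=7; [4,6) fires=7 [5,7) fires=12
i=10 t=13 v=7: → [13,15),[12,14); WM=7
i=11 t=13 v=9: → [13,15),[12,14); WM=10; [6,8) fires=5 [7,9) fires=7 [8,10) fires=16
i=12 t=16 v=1: → [16,18),[15,17); WM=10
i=13 t=17 v=4: → [17,19),[16,18); WM=14; [9,11) fires=11 [10,12) fires=2 [12,14) fires=16
i=14 t=19 v=7: → [19,21),[18,20); WM=14
i=15 t=20 v=5: → [20,22),[19,21); WM=17; [13,15) fires=16 [15,17) fires=1
i=16 t=14 v=3: DROP (t<17-1); WM=17
i=17 t=16 v=3: → [16,18),[15,17); WM=17
i=18 t=21 v=4: → [21,23),[20,22); WM=17
i=19 t=21 v=7: → [21,23),[20,22); WM=18; [16,18) fires=8
i=20 t=22 v=4: → [22,24),[21,23); WM=18
i=21 t=24 v=8: → [24,26),[23,25); WM=21; [17,19) fires=4 [18,20) fires=7 [19,21) fires=12
i=22 t=21 v=1: → [21,23),[20,22); WM=21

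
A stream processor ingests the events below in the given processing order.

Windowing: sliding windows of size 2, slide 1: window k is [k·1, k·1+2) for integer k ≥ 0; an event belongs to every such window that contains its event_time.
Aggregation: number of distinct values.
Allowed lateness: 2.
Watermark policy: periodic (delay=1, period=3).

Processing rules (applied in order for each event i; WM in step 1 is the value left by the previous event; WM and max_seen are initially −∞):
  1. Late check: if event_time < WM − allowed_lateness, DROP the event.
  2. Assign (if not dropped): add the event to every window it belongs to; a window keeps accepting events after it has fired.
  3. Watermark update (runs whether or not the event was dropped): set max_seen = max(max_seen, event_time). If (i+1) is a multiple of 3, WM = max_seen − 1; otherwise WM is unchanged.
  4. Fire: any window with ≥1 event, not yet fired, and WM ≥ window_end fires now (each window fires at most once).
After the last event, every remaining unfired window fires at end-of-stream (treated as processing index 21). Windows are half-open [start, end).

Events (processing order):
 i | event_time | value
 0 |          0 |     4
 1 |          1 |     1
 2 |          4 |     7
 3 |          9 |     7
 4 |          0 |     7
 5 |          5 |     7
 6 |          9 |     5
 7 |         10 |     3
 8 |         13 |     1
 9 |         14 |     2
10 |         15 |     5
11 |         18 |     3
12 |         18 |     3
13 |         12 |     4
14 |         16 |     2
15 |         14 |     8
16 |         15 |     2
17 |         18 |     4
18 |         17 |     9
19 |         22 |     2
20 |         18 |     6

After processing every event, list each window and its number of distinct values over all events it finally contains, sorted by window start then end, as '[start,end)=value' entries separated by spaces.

[0,2)=2 [1,3)=1 [3,5)=1 [4,6)=1 [5,7)=1 [8,10)=2 [9,11)=3 [10,12)=1 [12,14)=1 [13,15)=2 [14,16)=2 [15,17)=2 [16,18)=2 [17,19)=4 [18,20)=3 [21,23)=1 [22,24)=1

i=0 t=0 v=4: → [0,2); WM=−∞
i=1 t=1 v=1: → [1,3),[0,2); WM=−∞
i=2 t=4 v=7: → [4,6),[3,5); WM=3; [0,2) fires=2 [1,3) fires=1
i=3 t=9 v=7: → [9,11),[8,10); WM=3
i=4 t=0 v=7: DROP (t<3-2); WM=3
i=5 t=5 v=7: → [5,7),[4,6); WM=8; [3,5) fires=1 [4,6) fires=1 [5,7) fires=1
i=6 t=9 v=5: → [9,11),[8,10); WM=8
i=7 t=10 v=3: → [10,12),[9,11); WM=8
i=8 t=13 v=1: → [13,15),[12,14); WM=12; [8,10) fires=2 [9,11) fires=3 [10,12) fires=1
i=9 t=14 v=2: → [14,16),[13,15); WM=12
i=10 t=15 v=5: → [15,17),[14,16); WM=12
i=11 t=18 v=3: → [18,20),[17,19); WM=17; [12,14) fires=1 [13,15) fires=2 [14,16) fires=2 [15,17) fires=1
i=12 t=18 v=3: → [18,20),[17,19); WM=17
i=13 t=12 v=4: DROP (t<17-2); WM=17
i=14 t=16 v=2: → [16,18),[15,17); WM=17
i=15 t=14 v=8: DROP (t<17-2); WM=17
i=16 t=15 v=2: → [15,17),[14,16); WM=17
i=17 t=18 v=4: → [18,20),[17,19); WM=17
i=18 t=17 v=9: → [17,19),[16,18); WM=17
i=19 t=22 v=2: → [22,24),[21,23); WM=17
i=20 t=18 v=6: → [18,20),[17,19); WM=21; [16,18) fires=2 [17,19) fires=4 [18,20) fires=3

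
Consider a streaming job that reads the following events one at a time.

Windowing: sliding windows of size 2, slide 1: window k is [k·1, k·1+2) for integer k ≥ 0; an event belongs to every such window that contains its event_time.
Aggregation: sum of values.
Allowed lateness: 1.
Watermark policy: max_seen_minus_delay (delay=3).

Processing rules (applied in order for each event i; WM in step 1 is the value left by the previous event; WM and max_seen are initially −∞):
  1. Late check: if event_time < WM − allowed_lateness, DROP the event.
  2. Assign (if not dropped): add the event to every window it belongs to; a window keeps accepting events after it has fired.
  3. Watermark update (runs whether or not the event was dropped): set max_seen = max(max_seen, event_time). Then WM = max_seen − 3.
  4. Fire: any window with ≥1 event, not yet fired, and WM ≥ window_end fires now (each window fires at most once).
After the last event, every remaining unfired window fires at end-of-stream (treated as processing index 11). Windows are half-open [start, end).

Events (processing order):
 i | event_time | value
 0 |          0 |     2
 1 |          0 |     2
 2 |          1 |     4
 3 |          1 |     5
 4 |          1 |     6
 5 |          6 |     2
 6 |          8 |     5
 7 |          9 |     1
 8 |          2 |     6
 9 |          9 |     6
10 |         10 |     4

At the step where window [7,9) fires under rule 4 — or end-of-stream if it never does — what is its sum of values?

5

i=0 t=0 v=2: → [0,2); WM=-3
i=1 t=0 v=2: → [0,2); WM=-3
i=2 t=1 v=4: → [1,3),[0,2); WM=-2
i=3 t=1 v=5: → [1,3),[0,2); WM=-2
i=4 t=1 v=6: → [1,3),[0,2); WM=-2
i=5 t=6 v=2: → [6,8),[5,7); WM=3; [0,2) fires=19 [1,3) fires=15
i=6 t=8 v=5: → [8,10),[7,9); WM=5
i=7 t=9 v=1: → [9,11),[8,10); WM=6
i=8 t=2 v=6: DROP (t<6-1); WM=6
i=9 t=9 v=6: → [9,11),[8,10); WM=6
i=10 t=10 v=4: → [10,12),[9,11); WM=7; [5,7) fires=2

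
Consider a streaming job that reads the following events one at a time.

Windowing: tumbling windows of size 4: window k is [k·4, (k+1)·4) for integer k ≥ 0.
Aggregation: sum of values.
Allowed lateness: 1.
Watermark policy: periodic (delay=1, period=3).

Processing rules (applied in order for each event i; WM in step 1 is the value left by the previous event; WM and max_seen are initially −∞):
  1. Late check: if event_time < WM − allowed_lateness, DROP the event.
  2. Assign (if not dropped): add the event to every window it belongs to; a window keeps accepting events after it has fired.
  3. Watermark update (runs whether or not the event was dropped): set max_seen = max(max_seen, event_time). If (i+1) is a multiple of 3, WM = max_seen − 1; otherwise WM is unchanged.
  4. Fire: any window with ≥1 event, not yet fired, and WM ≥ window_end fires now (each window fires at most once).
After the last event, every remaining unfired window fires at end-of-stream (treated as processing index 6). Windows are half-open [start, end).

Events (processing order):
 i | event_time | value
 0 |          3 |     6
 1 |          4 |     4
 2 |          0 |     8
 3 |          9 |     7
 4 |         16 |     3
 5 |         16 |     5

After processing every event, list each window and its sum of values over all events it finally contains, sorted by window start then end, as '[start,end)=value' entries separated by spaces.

[0,4)=14 [4,8)=4 [8,12)=7 [16,20)=8

i=0 t=3 v=6: → [0,4); WM=−∞
i=1 t=4 v=4: → [4,8); WM=−∞
i=2 t=0 v=8: → [0,4); WM=3
i=3 t=9 v=7: → [8,12); WM=3
i=4 t=16 v=3: → [16,20); WM=3
i=5 t=16 v=5: → [16,20); WM=15; [0,4) fires=14 [4,8) fires=4 [8,12) fires=7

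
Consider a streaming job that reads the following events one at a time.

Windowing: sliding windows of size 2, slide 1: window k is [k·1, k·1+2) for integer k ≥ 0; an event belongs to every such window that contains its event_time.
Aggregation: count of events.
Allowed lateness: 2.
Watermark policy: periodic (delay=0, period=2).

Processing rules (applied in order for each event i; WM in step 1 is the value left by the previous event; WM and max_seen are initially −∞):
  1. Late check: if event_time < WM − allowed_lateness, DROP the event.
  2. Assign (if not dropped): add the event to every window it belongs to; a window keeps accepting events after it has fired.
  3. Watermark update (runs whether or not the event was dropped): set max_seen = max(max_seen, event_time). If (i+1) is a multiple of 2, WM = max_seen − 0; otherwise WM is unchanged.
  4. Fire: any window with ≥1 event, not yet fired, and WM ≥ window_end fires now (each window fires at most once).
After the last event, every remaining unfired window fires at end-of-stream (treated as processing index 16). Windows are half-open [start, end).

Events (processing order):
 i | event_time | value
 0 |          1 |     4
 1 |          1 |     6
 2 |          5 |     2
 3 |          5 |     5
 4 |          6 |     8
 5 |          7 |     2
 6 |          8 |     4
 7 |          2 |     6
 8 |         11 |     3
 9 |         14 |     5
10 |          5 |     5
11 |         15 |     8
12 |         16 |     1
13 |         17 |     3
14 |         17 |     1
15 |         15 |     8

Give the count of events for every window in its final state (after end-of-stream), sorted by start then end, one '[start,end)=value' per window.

i=0 t=1 v=4: → [1,3),[0,2); WM=−∞
i=1 t=1 v=6: → [1,3),[0,2); WM=1
i=2 t=5 v=2: → [5,7),[4,6); WM=1
i=3 t=5 v=5: → [5,7),[4,6); WM=5; [0,2) fires=2 [1,3) fires=2
i=4 t=6 v=8: → [6,8),[5,7); WM=5
i=5 t=7 v=2: → [7,9),[6,8); WM=7; [4,6) fires=2 [5,7) fires=3
i=6 t=8 v=4: → [8,10),[7,9); WM=7
i=7 t=2 v=6: DROP (t<7-2); WM=8; [6,8) fires=2
i=8 t=11 v=3: → [11,13),[10,12); WM=8
i=9 t=14 v=5: → [14,16),[13,15); WM=14; [7,9) fires=2 [8,10) fires=1 [10,12) fires=1 [11,13) fires=1
i=10 t=5 v=5: DROP (t<14-2); WM=14
i=11 t=15 v=8: → [15,17),[14,16); WM=15; [13,15) fires=1
i=12 t=16 v=1: → [16,18),[15,17); WM=15
i=13 t=17 v=3: → [17,19),[16,18); WM=17; [14,16) fires=2 [15,17) fires=2
i=14 t=17 v=1: → [17,19),[16,18); WM=17
i=15 t=15 v=8: → [15,17),[14,16); WM=17

[0,2)=2 [1,3)=2 [4,6)=2 [5,7)=3 [6,8)=2 [7,9)=2 [8,10)=1 [10,12)=1 [11,13)=1 [13,15)=1 [14,16)=3 [15,17)=3 [16,18)=3 [17,19)=2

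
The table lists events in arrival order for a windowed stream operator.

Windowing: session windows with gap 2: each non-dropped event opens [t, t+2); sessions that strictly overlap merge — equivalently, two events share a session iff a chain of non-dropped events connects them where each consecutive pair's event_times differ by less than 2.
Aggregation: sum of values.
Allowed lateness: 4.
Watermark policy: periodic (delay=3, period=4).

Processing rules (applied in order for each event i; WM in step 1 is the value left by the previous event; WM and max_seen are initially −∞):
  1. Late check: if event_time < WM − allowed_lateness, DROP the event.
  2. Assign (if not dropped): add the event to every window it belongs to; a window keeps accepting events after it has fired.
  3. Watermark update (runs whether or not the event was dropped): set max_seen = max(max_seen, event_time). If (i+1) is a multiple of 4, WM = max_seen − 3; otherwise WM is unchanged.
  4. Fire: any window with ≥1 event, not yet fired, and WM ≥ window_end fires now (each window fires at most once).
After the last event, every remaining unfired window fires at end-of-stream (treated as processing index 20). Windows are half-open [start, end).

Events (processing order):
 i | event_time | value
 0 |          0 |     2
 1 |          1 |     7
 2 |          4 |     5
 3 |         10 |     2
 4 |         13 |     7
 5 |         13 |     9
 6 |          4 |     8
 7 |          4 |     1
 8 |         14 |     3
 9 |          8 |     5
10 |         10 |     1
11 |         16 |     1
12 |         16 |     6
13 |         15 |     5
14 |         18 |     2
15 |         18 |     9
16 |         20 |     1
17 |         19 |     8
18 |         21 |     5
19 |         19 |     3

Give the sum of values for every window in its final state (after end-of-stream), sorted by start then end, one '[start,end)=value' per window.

i=0 t=0 v=2: → [0,2); WM=−∞
i=1 t=1 v=7: → [0,3); WM=−∞
i=2 t=4 v=5: → [4,6); WM=−∞
i=3 t=10 v=2: → [10,12); WM=7
i=4 t=13 v=7: → [13,15); WM=7
i=5 t=13 v=9: → [13,15); WM=7
i=6 t=4 v=8: → [4,6); WM=7
i=7 t=4 v=1: → [4,6); WM=10
i=8 t=14 v=3: → [13,16); WM=10
i=9 t=8 v=5: → [8,10); WM=10
i=10 t=10 v=1: → [10,12); WM=10
i=11 t=16 v=1: → [16,18); WM=13
i=12 t=16 v=6: → [16,18); WM=13
i=13 t=15 v=5: → [13,18); WM=13
i=14 t=18 v=2: → [18,20); WM=13
i=15 t=18 v=9: → [18,20); WM=15
i=16 t=20 v=1: → [20,22); WM=15
i=17 t=19 v=8: → [18,22); WM=15
i=18 t=21 v=5: → [18,23); WM=15
i=19 t=19 v=3: → [18,23); WM=18

[0,3)=9 [4,6)=14 [8,10)=5 [10,12)=3 [13,18)=31 [18,23)=28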